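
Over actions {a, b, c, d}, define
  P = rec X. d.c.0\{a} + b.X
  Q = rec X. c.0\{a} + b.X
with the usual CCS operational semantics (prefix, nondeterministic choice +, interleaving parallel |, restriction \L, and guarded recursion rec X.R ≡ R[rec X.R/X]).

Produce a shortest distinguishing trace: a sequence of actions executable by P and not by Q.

P's transition system — 3 states:
  s0 = rec X. d.c.0\{a} + b.X has moves =b=> s0, =d=> s1
  s1 = c.0\{a} has moves =c=> s2
  s2 = 0\{a} has moves deadlocked
Q's transition system — 2 states:
  t0 = rec X. c.0\{a} + b.X has moves =b=> t0, =c=> t1
  t1 = 0\{a} has moves deadlocked
Executing d from P (initial set {s0}):
  [1] d ⇒ {s1}
  — P admits the full trace.
Executing d from Q (initial set {t0}):
  [1] d ⇒ ∅ (Q stuck)

d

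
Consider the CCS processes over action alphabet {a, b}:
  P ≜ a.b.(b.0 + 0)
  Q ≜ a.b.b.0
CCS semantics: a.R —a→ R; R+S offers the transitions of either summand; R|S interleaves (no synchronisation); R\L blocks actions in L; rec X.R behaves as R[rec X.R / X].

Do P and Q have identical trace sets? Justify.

YES

LTS(P): 4 reachable states
  m0 = a.b.(b.0 + 0) ⊢ ··a··> m1
  m1 = b.(b.0 + 0) ⊢ ··b··> m2
  m2 = b.0 + 0 ⊢ ··b··> m3
  m3 = 0 ⊢ deadlocked
LTS(Q): 4 reachable states
  n0 = a.b.b.0 ⊢ ··a··> n1
  n1 = b.b.0 ⊢ ··b··> n2
  n2 = b.0 ⊢ ··b··> n3
  n3 = 0 ⊢ deadlocked
Bisimilarity quotient blocks:
  B0 = {m0, n0}
  B1 = {m1, n1}
  B2 = {m2, n2}
  B3 = {m3, n3}
m0 ∈ B0, n0 ∈ B0 → same block
Bisimilar ⇒ trace-equivalent.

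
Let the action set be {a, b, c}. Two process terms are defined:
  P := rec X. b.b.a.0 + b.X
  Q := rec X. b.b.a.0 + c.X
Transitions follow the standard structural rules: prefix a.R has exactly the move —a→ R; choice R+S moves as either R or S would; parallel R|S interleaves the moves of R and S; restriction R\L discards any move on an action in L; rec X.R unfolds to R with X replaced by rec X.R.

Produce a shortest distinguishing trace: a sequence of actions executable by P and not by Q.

P's transition system — 4 states:
  u0 = rec X. b.b.a.0 + b.X → -b-> u0, -b-> u1
  u1 = b.a.0 → -b-> u2
  u2 = a.0 → -a-> u3
  u3 = 0 → stopped
Q's transition system — 4 states:
  v0 = rec X. b.b.a.0 + c.X → -b-> v1, -c-> v0
  v1 = b.a.0 → -b-> v2
  v2 = a.0 → -a-> v3
  v3 = 0 → stopped
Executing bbb from P (initial set {u0}):
  step 1 (b): {u0, u1}
  step 2 (b): {u0, u1, u2}
  step 3 (b): {u0, u1, u2}
  — P admits the full trace.
Executing bbb from Q (initial set {v0}):
  step 1 (b): {v1}
  step 2 (b): {v2}
  step 3 (b): no successor for Q

bbb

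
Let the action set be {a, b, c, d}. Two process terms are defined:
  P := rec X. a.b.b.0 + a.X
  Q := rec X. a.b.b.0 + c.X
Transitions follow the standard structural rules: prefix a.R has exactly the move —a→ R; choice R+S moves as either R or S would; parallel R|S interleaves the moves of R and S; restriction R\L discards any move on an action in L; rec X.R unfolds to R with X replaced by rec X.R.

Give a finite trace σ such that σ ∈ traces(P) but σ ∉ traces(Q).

aa

P's transition system — 4 states:
  m0 = rec X. a.b.b.0 + a.X → -a-> m0, -a-> m1
  m1 = b.b.0 → -b-> m2
  m2 = b.0 → -b-> m3
  m3 = 0 → deadlocked
Q's transition system — 4 states:
  n0 = rec X. a.b.b.0 + c.X → -a-> n1, -c-> n0
  n1 = b.b.0 → -b-> n2
  n2 = b.0 → -b-> n3
  n3 = 0 → deadlocked
Trace ⟨aa⟩ through P, begin at {m0}:
  after a @ step 1: {m0, m1}
  after a @ step 2: {m0, m1}
  P completes σ.
Trace ⟨aa⟩ through Q, begin at {n0}:
  after a @ step 1: {n1}
  after a @ step 2: ∅  — Q cannot continue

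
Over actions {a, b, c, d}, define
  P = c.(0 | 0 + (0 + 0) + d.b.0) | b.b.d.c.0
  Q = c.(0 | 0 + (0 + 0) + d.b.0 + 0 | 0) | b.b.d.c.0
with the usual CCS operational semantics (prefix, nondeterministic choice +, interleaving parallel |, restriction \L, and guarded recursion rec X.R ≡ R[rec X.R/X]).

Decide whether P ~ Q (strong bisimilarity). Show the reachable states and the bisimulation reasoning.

P ~ Q

P's transition system — 20 states:
  s0 = c.(0 | 0 + (0 + 0) + d.b.0) | b.b.d.c.0 :: -b-> s1, -c-> s2
  s1 = c.(0 | 0 + (0 + 0) + d.b.0) | b.d.c.0 :: -b-> s3, -c-> s4
  s2 = (0 | 0 + (0 + 0) + d.b.0) | b.b.d.c.0 :: -b-> s4, -d-> s5
  s3 = c.(0 | 0 + (0 + 0) + d.b.0) | d.c.0 :: -c-> s6, -d-> s7
  s4 = (0 | 0 + (0 + 0) + d.b.0) | b.d.c.0 :: -b-> s6, -d-> s8
  s5 = b.0 | b.b.d.c.0 :: -b-> s8, -b-> s9
  s6 = (0 | 0 + (0 + 0) + d.b.0) | d.c.0 :: -d-> s10, -d-> s11
  s7 = c.(0 | 0 + (0 + 0) + d.b.0) | c.0 :: -c-> s10, -c-> s12
  s8 = b.0 | b.d.c.0 :: -b-> s11, -b-> s13
  s9 = 0 | b.b.d.c.0 :: -b-> s13
  s10 = (0 | 0 + (0 + 0) + d.b.0) | c.0 :: -c-> s14, -d-> s15
  s11 = b.0 | d.c.0 :: -b-> s16, -d-> s15
  s12 = c.(0 | 0 + (0 + 0) + d.b.0) | 0 :: -c-> s14
  s13 = 0 | b.d.c.0 :: -b-> s16
  s14 = (0 | 0 + (0 + 0) + d.b.0) | 0 :: -d-> s17
  s15 = b.0 | c.0 :: -b-> s18, -c-> s17
  s16 = 0 | d.c.0 :: -d-> s18
  s17 = b.0 | 0 :: -b-> s19
  s18 = 0 | c.0 :: -c-> s19
  s19 = 0 | 0 :: (no moves)
Q's transition system — 20 states:
  t0 = c.(0 | 0 + (0 + 0) + d.b.0 + 0 | 0) | b.b.d.c.0 :: -b-> t1, -c-> t2
  t1 = c.(0 | 0 + (0 + 0) + d.b.0 + 0 | 0) | b.d.c.0 :: -b-> t3, -c-> t4
  t2 = (0 | 0 + (0 + 0) + d.b.0 + 0 | 0) | b.b.d.c.0 :: -b-> t4, -d-> t5
  t3 = c.(0 | 0 + (0 + 0) + d.b.0 + 0 | 0) | d.c.0 :: -c-> t6, -d-> t7
  t4 = (0 | 0 + (0 + 0) + d.b.0 + 0 | 0) | b.d.c.0 :: -b-> t6, -d-> t8
  t5 = b.0 | b.b.d.c.0 :: -b-> t8, -b-> t9
  t6 = (0 | 0 + (0 + 0) + d.b.0 + 0 | 0) | d.c.0 :: -d-> t10, -d-> t11
  t7 = c.(0 | 0 + (0 + 0) + d.b.0 + 0 | 0) | c.0 :: -c-> t10, -c-> t12
  t8 = b.0 | b.d.c.0 :: -b-> t11, -b-> t13
  t9 = 0 | b.b.d.c.0 :: -b-> t13
  t10 = (0 | 0 + (0 + 0) + d.b.0 + 0 | 0) | c.0 :: -c-> t14, -d-> t15
  t11 = b.0 | d.c.0 :: -b-> t16, -d-> t15
  t12 = c.(0 | 0 + (0 + 0) + d.b.0 + 0 | 0) | 0 :: -c-> t14
  t13 = 0 | b.d.c.0 :: -b-> t16
  t14 = (0 | 0 + (0 + 0) + d.b.0 + 0 | 0) | 0 :: -d-> t17
  t15 = b.0 | c.0 :: -b-> t18, -c-> t17
  t16 = 0 | d.c.0 :: -d-> t18
  t17 = b.0 | 0 :: -b-> t19
  t18 = 0 | c.0 :: -c-> t19
  t19 = 0 | 0 :: (no moves)
Coarsest stable partition (strong bisimilarity classes):
  B0 = {s0, t0}
  B1 = {s2, t2}
  B2 = {s5, t5}
  B3 = {s8, t8}
  B4 = {s13, t13}
  B5 = {s16, t16}
  B6 = {s18, t18}
  B7 = {s19, t19}
  B8 = {s11, t11}
  B9 = {s15, t15}
  B10 = {s17, t17}
  B11 = {s9, t9}
  B12 = {s4, t4}
  B13 = {s6, t6}
  B14 = {s10, t10}
  B15 = {s14, t14}
  B16 = {s1, t1}
  B17 = {s3, t3}
  B18 = {s7, t7}
  B19 = {s12, t12}
s0 ∈ B0, t0 ∈ B0 → same block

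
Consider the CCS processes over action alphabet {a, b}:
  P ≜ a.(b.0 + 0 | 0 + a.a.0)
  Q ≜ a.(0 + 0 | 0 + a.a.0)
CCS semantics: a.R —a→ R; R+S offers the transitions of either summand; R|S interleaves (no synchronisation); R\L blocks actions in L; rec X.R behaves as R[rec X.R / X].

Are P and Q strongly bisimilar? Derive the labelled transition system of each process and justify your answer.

NO

Reachable graph of P (4 states):
  p0 = a.(b.0 + 0 | 0 + a.a.0) ⊢ =a=> p1
  p1 = b.0 + 0 | 0 + a.a.0 ⊢ =a=> p2, =b=> p3
  p2 = a.0 ⊢ =a=> p3
  p3 = 0 ⊢ ∅
Reachable graph of Q (4 states):
  q0 = a.(0 + 0 | 0 + a.a.0) ⊢ =a=> q1
  q1 = 0 + 0 | 0 + a.a.0 ⊢ =a=> q2
  q2 = a.0 ⊢ =a=> q3
  q3 = 0 ⊢ ∅
Bisimilarity quotient blocks:
  B0 = {p0}
  B1 = {p1}
  B2 = {p3, q3}
  B3 = {p2, q2}
  B4 = {q0}
  B5 = {q1}
p0 ∈ B0, q0 ∈ B4 → different blocks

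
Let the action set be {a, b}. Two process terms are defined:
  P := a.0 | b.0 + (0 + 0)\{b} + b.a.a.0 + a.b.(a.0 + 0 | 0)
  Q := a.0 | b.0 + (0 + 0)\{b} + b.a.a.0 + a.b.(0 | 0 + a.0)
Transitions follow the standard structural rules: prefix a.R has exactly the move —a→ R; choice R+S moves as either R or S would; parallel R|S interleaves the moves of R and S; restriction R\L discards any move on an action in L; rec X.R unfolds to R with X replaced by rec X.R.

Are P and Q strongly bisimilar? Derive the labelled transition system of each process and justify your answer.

P's transition system — 9 states:
  m0 = a.0 | b.0 + (0 + 0)\{b} + b.a.a.0 + a.b.(a.0 + 0 | 0) ⊢ -a-> m1, -a-> m2, -b-> m3, -b-> m4
  m1 = 0 | b.0 ⊢ -b-> m5
  m2 = b.(a.0 + 0 | 0) ⊢ -b-> m6
  m3 = a.0 | 0 ⊢ -a-> m5
  m4 = a.a.0 ⊢ -a-> m7
  m5 = 0 | 0 ⊢ stopped
  m6 = a.0 + 0 | 0 ⊢ -a-> m8
  m7 = a.0 ⊢ -a-> m8
  m8 = 0 ⊢ stopped
Q's transition system — 9 states:
  n0 = a.0 | b.0 + (0 + 0)\{b} + b.a.a.0 + a.b.(0 | 0 + a.0) ⊢ -a-> n1, -a-> n2, -b-> n3, -b-> n4
  n1 = 0 | b.0 ⊢ -b-> n5
  n2 = b.(0 | 0 + a.0) ⊢ -b-> n6
  n3 = a.0 | 0 ⊢ -a-> n5
  n4 = a.a.0 ⊢ -a-> n7
  n5 = 0 | 0 ⊢ stopped
  n6 = 0 | 0 + a.0 ⊢ -a-> n8
  n7 = a.0 ⊢ -a-> n8
  n8 = 0 ⊢ stopped
Bisimilarity quotient blocks:
  B0 = {m0, n0}
  B1 = {m2, n2}
  B2 = {m3, m6, m7, n3, n6, n7}
  B3 = {m5, m8, n5, n8}
  B4 = {m1, n1}
  B5 = {m4, n4}
m0 ∈ B0, n0 ∈ B0 → same block

P ~ Q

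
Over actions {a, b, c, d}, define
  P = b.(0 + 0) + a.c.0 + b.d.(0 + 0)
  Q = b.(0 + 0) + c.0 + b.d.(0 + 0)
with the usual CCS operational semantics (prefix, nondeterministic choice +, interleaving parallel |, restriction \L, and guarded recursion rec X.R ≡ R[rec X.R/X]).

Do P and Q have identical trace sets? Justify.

LTS(P): 5 reachable states
  s0 = b.(0 + 0) + a.c.0 + b.d.(0 + 0) | =a=> s1, =b=> s2, =b=> s3
  s1 = c.0 | =c=> s4
  s2 = 0 + 0 | (no moves)
  s3 = d.(0 + 0) | =d=> s2
  s4 = 0 | (no moves)
LTS(Q): 4 reachable states
  t0 = b.(0 + 0) + c.0 + b.d.(0 + 0) | =b=> t1, =b=> t2, =c=> t3
  t1 = 0 + 0 | (no moves)
  t2 = d.(0 + 0) | =d=> t1
  t3 = 0 | (no moves)
Trace ⟨a⟩ through P, begin at {s0}:
  [1] a ⇒ {s1}
  ✓ P
Trace ⟨a⟩ through Q, begin at {t0}:
  [1] a ⇒ no successor for Q

trace-distinct — witness ⟨a⟩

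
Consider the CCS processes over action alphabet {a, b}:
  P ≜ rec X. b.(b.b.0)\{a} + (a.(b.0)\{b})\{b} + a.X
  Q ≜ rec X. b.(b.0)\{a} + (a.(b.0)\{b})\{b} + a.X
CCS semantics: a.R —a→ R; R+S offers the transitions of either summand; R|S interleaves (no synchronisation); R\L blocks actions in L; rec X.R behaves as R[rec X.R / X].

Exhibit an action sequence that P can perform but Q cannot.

bbb

P's transition system — 5 states:
  m0 = rec X. b.(b.b.0)\{a} + (a.(b.0)\{b})\{b} + a.X → ··a··> m0, ··a··> m1, ··b··> m2
  m1 = (b.0)\{b}\{b} → ·
  m2 = (b.b.0)\{a} → ··b··> m3
  m3 = (b.0)\{a} → ··b··> m4
  m4 = 0\{a} → ·
Q's transition system — 4 states:
  n0 = rec X. b.(b.0)\{a} + (a.(b.0)\{b})\{b} + a.X → ··a··> n0, ··a··> n1, ··b··> n2
  n1 = (b.0)\{b}\{b} → ·
  n2 = (b.0)\{a} → ··b··> n3
  n3 = 0\{a} → ·
Trace ⟨bbb⟩ through P, begin at {m0}:
  [1] b ⇒ {m2}
  [2] b ⇒ {m3}
  [3] b ⇒ {m4}
  P completes σ.
Trace ⟨bbb⟩ through Q, begin at {n0}:
  [1] b ⇒ {n2}
  [2] b ⇒ {n3}
  [3] b ⇒ ∅ (Q stuck)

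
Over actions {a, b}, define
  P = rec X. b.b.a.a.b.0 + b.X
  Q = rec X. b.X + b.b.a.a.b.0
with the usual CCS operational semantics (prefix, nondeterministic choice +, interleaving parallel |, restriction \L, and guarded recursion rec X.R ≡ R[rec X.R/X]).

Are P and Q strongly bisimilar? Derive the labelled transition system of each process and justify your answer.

Reachable graph of P (6 states):
  m0 = rec X. b.b.a.a.b.0 + b.X :: --b--▸ m0, --b--▸ m1
  m1 = b.a.a.b.0 :: --b--▸ m2
  m2 = a.a.b.0 :: --a--▸ m3
  m3 = a.b.0 :: --a--▸ m4
  m4 = b.0 :: --b--▸ m5
  m5 = 0 :: (no moves)
Reachable graph of Q (6 states):
  n0 = rec X. b.X + b.b.a.a.b.0 :: --b--▸ n0, --b--▸ n1
  n1 = b.a.a.b.0 :: --b--▸ n2
  n2 = a.a.b.0 :: --a--▸ n3
  n3 = a.b.0 :: --a--▸ n4
  n4 = b.0 :: --b--▸ n5
  n5 = 0 :: (no moves)
Coarsest stable partition (strong bisimilarity classes):
  B0 = {m0, n0}
  B1 = {m1, n1}
  B2 = {m2, n2}
  B3 = {m3, n3}
  B4 = {m4, n4}
  B5 = {m5, n5}
m0 ∈ B0, n0 ∈ B0 → same block

P ~ Q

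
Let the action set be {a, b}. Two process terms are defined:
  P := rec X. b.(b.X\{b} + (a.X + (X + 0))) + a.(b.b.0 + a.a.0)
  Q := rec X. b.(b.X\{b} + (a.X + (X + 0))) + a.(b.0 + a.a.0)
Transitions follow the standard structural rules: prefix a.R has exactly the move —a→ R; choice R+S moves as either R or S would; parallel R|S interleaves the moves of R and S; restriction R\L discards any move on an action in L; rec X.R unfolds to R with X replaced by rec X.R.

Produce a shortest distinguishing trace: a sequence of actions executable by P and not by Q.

abb

Reachable graph of P (10 states):
  u0 = rec X. b.(b.X\{b} + (a.X + (X + 0))) + a.(b.b.0 + a.a.0) → —a→ u1, —b→ u2
  u1 = b.b.0 + a.a.0 → —a→ u3, —b→ u4
  u2 = b.(rec X. b.(b.X\{b} + (a.X + (X + 0))) + a.(b.b.0 + a.a.0))\{b} + (a.(rec X. b.(b.X\{b} + (a.X + (X + 0))) + a.(b.b.0 + a.a.0)) + ((rec X. b.(b.X\{b} + (a.X + (X + 0))) + a.(b.b.0 + a.a.0)) + 0)) → —a→ u0, —a→ u1, —b→ u2, —b→ u5
  u3 = a.0 → —a→ u6
  u4 = b.0 → —b→ u6
  u5 = (rec X. b.(b.X\{b} + (a.X + (X + 0))) + a.(b.b.0 + a.a.0))\{b} → —a→ u7
  u6 = 0 → stopped
  u7 = (b.b.0 + a.a.0)\{b} → —a→ u8
  u8 = (a.0)\{b} → —a→ u9
  u9 = 0\{b} → stopped
Reachable graph of Q (9 states):
  v0 = rec X. b.(b.X\{b} + (a.X + (X + 0))) + a.(b.0 + a.a.0) → —a→ v1, —b→ v2
  v1 = b.0 + a.a.0 → —a→ v3, —b→ v4
  v2 = b.(rec X. b.(b.X\{b} + (a.X + (X + 0))) + a.(b.0 + a.a.0))\{b} + (a.(rec X. b.(b.X\{b} + (a.X + (X + 0))) + a.(b.0 + a.a.0)) + ((rec X. b.(b.X\{b} + (a.X + (X + 0))) + a.(b.0 + a.a.0)) + 0)) → —a→ v0, —a→ v1, —b→ v2, —b→ v5
  v3 = a.0 → —a→ v4
  v4 = 0 → stopped
  v5 = (rec X. b.(b.X\{b} + (a.X + (X + 0))) + a.(b.0 + a.a.0))\{b} → —a→ v6
  v6 = (b.0 + a.a.0)\{b} → —a→ v7
  v7 = (a.0)\{b} → —a→ v8
  v8 = 0\{b} → stopped
Trace ⟨abb⟩ through P, begin at {u0}:
  [1] a ⇒ {u1}
  [2] b ⇒ {u4}
  [3] b ⇒ {u6}
  — P admits the full trace.
Trace ⟨abb⟩ through Q, begin at {v0}:
  [1] a ⇒ {v1}
  [2] b ⇒ {v4}
  [3] b ⇒ no successor for Q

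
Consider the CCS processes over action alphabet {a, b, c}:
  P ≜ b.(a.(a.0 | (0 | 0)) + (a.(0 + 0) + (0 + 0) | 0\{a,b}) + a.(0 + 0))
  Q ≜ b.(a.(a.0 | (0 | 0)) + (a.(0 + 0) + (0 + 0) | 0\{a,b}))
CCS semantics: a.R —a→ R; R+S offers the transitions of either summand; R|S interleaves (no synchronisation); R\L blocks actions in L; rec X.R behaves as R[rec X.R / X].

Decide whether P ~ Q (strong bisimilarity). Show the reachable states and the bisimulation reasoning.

P ~ Q

P's transition system — 5 states:
  u0 = b.(a.(a.0 | (0 | 0)) + (a.(0 + 0) + (0 + 0) | 0\{a,b}) + a.(0 + 0)) | ··b··> u1
  u1 = a.(a.0 | (0 | 0)) + (a.(0 + 0) + (0 + 0) | 0\{a,b}) + a.(0 + 0) | ··a··> u2, ··a··> u3
  u2 = 0 + 0 | (no moves)
  u3 = a.0 | (0 | 0) | ··a··> u4
  u4 = 0 | (0 | 0) | (no moves)
Q's transition system — 5 states:
  v0 = b.(a.(a.0 | (0 | 0)) + (a.(0 + 0) + (0 + 0) | 0\{a,b})) | ··b··> v1
  v1 = a.(a.0 | (0 | 0)) + (a.(0 + 0) + (0 + 0) | 0\{a,b}) | ··a··> v2, ··a··> v3
  v2 = 0 + 0 | (no moves)
  v3 = a.0 | (0 | 0) | ··a··> v4
  v4 = 0 | (0 | 0) | (no moves)
Partition-refinement fixed point:
  B0 = {u0, v0}
  B1 = {u1, v1}
  B2 = {u2, u4, v2, v4}
  B3 = {u3, v3}
u0 ∈ B0, v0 ∈ B0 → same block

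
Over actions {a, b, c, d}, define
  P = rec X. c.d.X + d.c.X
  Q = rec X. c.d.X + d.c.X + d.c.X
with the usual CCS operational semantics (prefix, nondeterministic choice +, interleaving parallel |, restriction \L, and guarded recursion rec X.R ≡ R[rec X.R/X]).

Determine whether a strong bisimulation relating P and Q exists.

bisimilar

LTS(P): 3 reachable states
  p0 = rec X. c.d.X + d.c.X ⊢ —c→ p1, —d→ p2
  p1 = d.(rec X. c.d.X + d.c.X) ⊢ —d→ p0
  p2 = c.(rec X. c.d.X + d.c.X) ⊢ —c→ p0
LTS(Q): 3 reachable states
  q0 = rec X. c.d.X + d.c.X + d.c.X ⊢ —c→ q1, —d→ q2
  q1 = d.(rec X. c.d.X + d.c.X + d.c.X) ⊢ —d→ q0
  q2 = c.(rec X. c.d.X + d.c.X + d.c.X) ⊢ —c→ q0
Partition-refinement fixed point:
  B0 = {p0, q0}
  B1 = {p2, q2}
  B2 = {p1, q1}
p0 ∈ B0, q0 ∈ B0 → same block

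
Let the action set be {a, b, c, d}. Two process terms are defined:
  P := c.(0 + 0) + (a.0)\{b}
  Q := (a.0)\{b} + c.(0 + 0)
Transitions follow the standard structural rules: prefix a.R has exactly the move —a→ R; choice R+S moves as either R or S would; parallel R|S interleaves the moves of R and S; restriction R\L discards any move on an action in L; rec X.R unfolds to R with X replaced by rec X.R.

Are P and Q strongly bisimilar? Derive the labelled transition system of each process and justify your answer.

P's transition system — 3 states:
  s0 = c.(0 + 0) + (a.0)\{b} → =a=> s1, =c=> s2
  s1 = 0\{b} → ∅
  s2 = 0 + 0 → ∅
Q's transition system — 3 states:
  t0 = (a.0)\{b} + c.(0 + 0) → =a=> t1, =c=> t2
  t1 = 0\{b} → ∅
  t2 = 0 + 0 → ∅
Coarsest stable partition (strong bisimilarity classes):
  B0 = {s0, t0}
  B1 = {s1, s2, t1, t2}
s0 ∈ B0, t0 ∈ B0 → same block

bisimilar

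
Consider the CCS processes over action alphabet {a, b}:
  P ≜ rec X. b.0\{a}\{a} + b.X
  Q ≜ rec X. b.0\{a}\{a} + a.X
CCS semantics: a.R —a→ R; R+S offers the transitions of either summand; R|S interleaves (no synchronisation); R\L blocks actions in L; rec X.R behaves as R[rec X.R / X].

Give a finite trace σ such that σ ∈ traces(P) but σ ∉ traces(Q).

bb

LTS(P): 2 reachable states
  m0 = rec X. b.0\{a}\{a} + b.X has moves -b-> m0, -b-> m1
  m1 = 0\{a}\{a} has moves ∅
LTS(Q): 2 reachable states
  n0 = rec X. b.0\{a}\{a} + a.X has moves -a-> n0, -b-> n1
  n1 = 0\{a}\{a} has moves ∅
Run σ = ⟨bb⟩ on P: start {m0}
  after b @ step 1: {m0, m1}
  after b @ step 2: {m0, m1}
  — P admits the full trace.
Run σ = ⟨bb⟩ on Q: start {n0}
  after b @ step 1: {n1}
  after b @ step 2: no successor for Q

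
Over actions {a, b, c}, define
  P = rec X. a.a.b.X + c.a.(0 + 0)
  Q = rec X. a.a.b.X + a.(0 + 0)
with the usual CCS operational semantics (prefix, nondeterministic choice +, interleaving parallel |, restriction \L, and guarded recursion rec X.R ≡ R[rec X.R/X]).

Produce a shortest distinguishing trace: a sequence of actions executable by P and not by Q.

P's transition system — 5 states:
  s0 = rec X. a.a.b.X + c.a.(0 + 0) has moves --a--▸ s1, --c--▸ s2
  s1 = a.b.(rec X. a.a.b.X + c.a.(0 + 0)) has moves --a--▸ s3
  s2 = a.(0 + 0) has moves --a--▸ s4
  s3 = b.(rec X. a.a.b.X + c.a.(0 + 0)) has moves --b--▸ s0
  s4 = 0 + 0 has moves ·
Q's transition system — 4 states:
  t0 = rec X. a.a.b.X + a.(0 + 0) has moves --a--▸ t1, --a--▸ t2
  t1 = 0 + 0 has moves ·
  t2 = a.b.(rec X. a.a.b.X + a.(0 + 0)) has moves --a--▸ t3
  t3 = b.(rec X. a.a.b.X + a.(0 + 0)) has moves --b--▸ t0
Executing c from P (initial set {s0}):
  [1] c ⇒ {s2}
  — P admits the full trace.
Executing c from Q (initial set {t0}):
  [1] c ⇒ no successor for Q

c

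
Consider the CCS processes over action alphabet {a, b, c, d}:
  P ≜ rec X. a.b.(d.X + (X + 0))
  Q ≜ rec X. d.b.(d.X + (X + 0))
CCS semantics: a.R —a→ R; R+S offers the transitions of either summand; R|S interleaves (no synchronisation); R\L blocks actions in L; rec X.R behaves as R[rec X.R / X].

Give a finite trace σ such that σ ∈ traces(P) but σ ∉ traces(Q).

Reachable graph of P (3 states):
  u0 = rec X. a.b.(d.X + (X + 0)) → --a--▸ u1
  u1 = b.(d.(rec X. a.b.(d.X + (X + 0))) + ((rec X. a.b.(d.X + (X + 0))) + 0)) → --b--▸ u2
  u2 = d.(rec X. a.b.(d.X + (X + 0))) + ((rec X. a.b.(d.X + (X + 0))) + 0) → --a--▸ u1, --d--▸ u0
Reachable graph of Q (3 states):
  v0 = rec X. d.b.(d.X + (X + 0)) → --d--▸ v1
  v1 = b.(d.(rec X. d.b.(d.X + (X + 0))) + ((rec X. d.b.(d.X + (X + 0))) + 0)) → --b--▸ v2
  v2 = d.(rec X. d.b.(d.X + (X + 0))) + ((rec X. d.b.(d.X + (X + 0))) + 0) → --d--▸ v0, --d--▸ v1
Trace ⟨a⟩ through P, begin at {u0}:
  after a @ step 1: {u1}
  P completes σ.
Trace ⟨a⟩ through Q, begin at {v0}:
  after a @ step 1: ∅ (Q stuck)

a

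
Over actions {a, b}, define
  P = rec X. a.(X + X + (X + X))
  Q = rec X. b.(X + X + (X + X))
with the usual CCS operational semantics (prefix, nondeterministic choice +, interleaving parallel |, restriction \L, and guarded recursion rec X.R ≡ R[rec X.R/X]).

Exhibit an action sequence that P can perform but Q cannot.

Reachable graph of P (2 states):
  m0 = rec X. a.(X + X + (X + X)) → =a=> m1
  m1 = (rec X. a.(X + X + (X + X))) + (rec X. a.(X + X + (X + X))) + ((rec X. a.(X + X + (X + X))) + (rec X. a.(X + X + (X + X)))) → =a=> m1
Reachable graph of Q (2 states):
  n0 = rec X. b.(X + X + (X + X)) → =b=> n1
  n1 = (rec X. b.(X + X + (X + X))) + (rec X. b.(X + X + (X + X))) + ((rec X. b.(X + X + (X + X))) + (rec X. b.(X + X + (X + X)))) → =b=> n1
Trace ⟨a⟩ through P, begin at {m0}:
  after a @ step 1: {m1}
  P completes σ.
Trace ⟨a⟩ through Q, begin at {n0}:
  after a @ step 1: ∅  — Q cannot continue

a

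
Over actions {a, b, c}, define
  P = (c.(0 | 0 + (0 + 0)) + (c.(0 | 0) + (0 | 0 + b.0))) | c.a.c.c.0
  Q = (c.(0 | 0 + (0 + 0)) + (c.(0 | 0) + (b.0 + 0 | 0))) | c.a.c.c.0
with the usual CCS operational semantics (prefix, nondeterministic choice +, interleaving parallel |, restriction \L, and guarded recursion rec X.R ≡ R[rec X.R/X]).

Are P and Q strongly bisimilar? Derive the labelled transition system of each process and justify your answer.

Reachable graph of P (20 states):
  m0 = (c.(0 | 0 + (0 + 0)) + (c.(0 | 0) + (0 | 0 + b.0))) | c.a.c.c.0 ⊢ -b-> m1, -c-> m2, -c-> m3, -c-> m4
  m1 = 0 | c.a.c.c.0 ⊢ -c-> m5
  m2 = (0 | 0 + (0 + 0)) | c.a.c.c.0 ⊢ -c-> m6
  m3 = (c.(0 | 0 + (0 + 0)) + (c.(0 | 0) + (0 | 0 + b.0))) | a.c.c.0 ⊢ -a-> m7, -b-> m5, -c-> m6, -c-> m8
  m4 = 0 | 0 | c.a.c.c.0 ⊢ -c-> m8
  m5 = 0 | a.c.c.0 ⊢ -a-> m9
  m6 = (0 | 0 + (0 + 0)) | a.c.c.0 ⊢ -a-> m10
  m7 = (c.(0 | 0 + (0 + 0)) + (c.(0 | 0) + (0 | 0 + b.0))) | c.c.0 ⊢ -b-> m9, -c-> m10, -c-> m11, -c-> m12
  m8 = 0 | 0 | a.c.c.0 ⊢ -a-> m12
  m9 = 0 | c.c.0 ⊢ -c-> m13
  m10 = (0 | 0 + (0 + 0)) | c.c.0 ⊢ -c-> m14
  m11 = (c.(0 | 0 + (0 + 0)) + (c.(0 | 0) + (0 | 0 + b.0))) | c.0 ⊢ -b-> m13, -c-> m14, -c-> m15, -c-> m16
  m12 = 0 | 0 | c.c.0 ⊢ -c-> m16
  m13 = 0 | c.0 ⊢ -c-> m17
  m14 = (0 | 0 + (0 + 0)) | c.0 ⊢ -c-> m18
  m15 = (c.(0 | 0 + (0 + 0)) + (c.(0 | 0) + (0 | 0 + b.0))) | 0 ⊢ -b-> m17, -c-> m18, -c-> m19
  m16 = 0 | 0 | c.0 ⊢ -c-> m19
  m17 = 0 | 0 ⊢ (no moves)
  m18 = (0 | 0 + (0 + 0)) | 0 ⊢ (no moves)
  m19 = 0 | 0 | 0 ⊢ (no moves)
Reachable graph of Q (20 states):
  n0 = (c.(0 | 0 + (0 + 0)) + (c.(0 | 0) + (b.0 + 0 | 0))) | c.a.c.c.0 ⊢ -b-> n1, -c-> n2, -c-> n3, -c-> n4
  n1 = 0 | c.a.c.c.0 ⊢ -c-> n5
  n2 = (0 | 0 + (0 + 0)) | c.a.c.c.0 ⊢ -c-> n6
  n3 = (c.(0 | 0 + (0 + 0)) + (c.(0 | 0) + (b.0 + 0 | 0))) | a.c.c.0 ⊢ -a-> n7, -b-> n5, -c-> n6, -c-> n8
  n4 = 0 | 0 | c.a.c.c.0 ⊢ -c-> n8
  n5 = 0 | a.c.c.0 ⊢ -a-> n9
  n6 = (0 | 0 + (0 + 0)) | a.c.c.0 ⊢ -a-> n10
  n7 = (c.(0 | 0 + (0 + 0)) + (c.(0 | 0) + (b.0 + 0 | 0))) | c.c.0 ⊢ -b-> n9, -c-> n10, -c-> n11, -c-> n12
  n8 = 0 | 0 | a.c.c.0 ⊢ -a-> n12
  n9 = 0 | c.c.0 ⊢ -c-> n13
  n10 = (0 | 0 + (0 + 0)) | c.c.0 ⊢ -c-> n14
  n11 = (c.(0 | 0 + (0 + 0)) + (c.(0 | 0) + (b.0 + 0 | 0))) | c.0 ⊢ -b-> n13, -c-> n14, -c-> n15, -c-> n16
  n12 = 0 | 0 | c.c.0 ⊢ -c-> n16
  n13 = 0 | c.0 ⊢ -c-> n17
  n14 = (0 | 0 + (0 + 0)) | c.0 ⊢ -c-> n18
  n15 = (c.(0 | 0 + (0 + 0)) + (c.(0 | 0) + (b.0 + 0 | 0))) | 0 ⊢ -b-> n17, -c-> n18, -c-> n19
  n16 = 0 | 0 | c.0 ⊢ -c-> n19
  n17 = 0 | 0 ⊢ (no moves)
  n18 = (0 | 0 + (0 + 0)) | 0 ⊢ (no moves)
  n19 = 0 | 0 | 0 ⊢ (no moves)
Bisimilarity quotient blocks:
  B0 = {m0, n0}
  B1 = {m1, m2, m4, n1, n2, n4}
  B2 = {m5, m6, m8, n5, n6, n8}
  B3 = {m10, m12, m9, n10, n12, n9}
  B4 = {m13, m14, m16, n13, n14, n16}
  B5 = {m17, m18, m19, n17, n18, n19}
  B6 = {m3, n3}
  B7 = {m7, n7}
  B8 = {m11, n11}
  B9 = {m15, n15}
m0 ∈ B0, n0 ∈ B0 → same block

YES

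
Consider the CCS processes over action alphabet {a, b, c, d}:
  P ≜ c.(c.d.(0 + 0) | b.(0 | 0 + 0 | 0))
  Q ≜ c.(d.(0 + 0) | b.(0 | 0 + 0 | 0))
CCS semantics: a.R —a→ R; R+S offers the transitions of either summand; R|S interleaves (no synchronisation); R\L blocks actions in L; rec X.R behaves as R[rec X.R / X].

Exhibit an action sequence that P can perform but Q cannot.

cc

P's transition system — 7 states:
  u0 = c.(c.d.(0 + 0) | b.(0 | 0 + 0 | 0)) :: -c-> u1
  u1 = c.d.(0 + 0) | b.(0 | 0 + 0 | 0) :: -b-> u2, -c-> u3
  u2 = c.d.(0 + 0) | (0 | 0 + 0 | 0) :: -c-> u4
  u3 = d.(0 + 0) | b.(0 | 0 + 0 | 0) :: -b-> u4, -d-> u5
  u4 = d.(0 + 0) | (0 | 0 + 0 | 0) :: -d-> u6
  u5 = (0 + 0) | b.(0 | 0 + 0 | 0) :: -b-> u6
  u6 = (0 + 0) | (0 | 0 + 0 | 0) :: stopped
Q's transition system — 5 states:
  v0 = c.(d.(0 + 0) | b.(0 | 0 + 0 | 0)) :: -c-> v1
  v1 = d.(0 + 0) | b.(0 | 0 + 0 | 0) :: -b-> v2, -d-> v3
  v2 = d.(0 + 0) | (0 | 0 + 0 | 0) :: -d-> v4
  v3 = (0 + 0) | b.(0 | 0 + 0 | 0) :: -b-> v4
  v4 = (0 + 0) | (0 | 0 + 0 | 0) :: stopped
Run σ = ⟨cc⟩ on P: start {u0}
  [1] c ⇒ {u1}
  [2] c ⇒ {u3}
  ✓ P
Run σ = ⟨cc⟩ on Q: start {v0}
  [1] c ⇒ {v1}
  [2] c ⇒ ∅  — Q cannot continue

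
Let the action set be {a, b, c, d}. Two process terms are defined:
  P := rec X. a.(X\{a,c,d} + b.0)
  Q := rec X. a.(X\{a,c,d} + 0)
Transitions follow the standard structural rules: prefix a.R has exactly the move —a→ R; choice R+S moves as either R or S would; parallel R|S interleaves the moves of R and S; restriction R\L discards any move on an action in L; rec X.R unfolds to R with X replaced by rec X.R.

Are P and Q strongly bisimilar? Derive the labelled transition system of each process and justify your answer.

LTS(P): 3 reachable states
  u0 = rec X. a.(X\{a,c,d} + b.0) → --a--▸ u1
  u1 = (rec X. a.(X\{a,c,d} + b.0))\{a,c,d} + b.0 → --b--▸ u2
  u2 = 0 → deadlocked
LTS(Q): 2 reachable states
  v0 = rec X. a.(X\{a,c,d} + 0) → --a--▸ v1
  v1 = (rec X. a.(X\{a,c,d} + 0))\{a,c,d} + 0 → deadlocked
Partition-refinement fixed point:
  B0 = {u0}
  B1 = {u1}
  B2 = {u2, v1}
  B3 = {v0}
u0 ∈ B0, v0 ∈ B3 → different blocks

P ≁ Q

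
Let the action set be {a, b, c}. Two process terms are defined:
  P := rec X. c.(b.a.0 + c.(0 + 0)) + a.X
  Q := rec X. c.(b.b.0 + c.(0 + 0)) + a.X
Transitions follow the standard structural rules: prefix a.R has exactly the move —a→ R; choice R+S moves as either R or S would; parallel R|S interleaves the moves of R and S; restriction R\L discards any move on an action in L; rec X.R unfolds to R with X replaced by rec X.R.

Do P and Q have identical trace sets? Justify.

LTS(P): 5 reachable states
  u0 = rec X. c.(b.a.0 + c.(0 + 0)) + a.X ⊢ ··a··> u0, ··c··> u1
  u1 = b.a.0 + c.(0 + 0) ⊢ ··b··> u2, ··c··> u3
  u2 = a.0 ⊢ ··a··> u4
  u3 = 0 + 0 ⊢ stopped
  u4 = 0 ⊢ stopped
LTS(Q): 5 reachable states
  v0 = rec X. c.(b.b.0 + c.(0 + 0)) + a.X ⊢ ··a··> v0, ··c··> v1
  v1 = b.b.0 + c.(0 + 0) ⊢ ··b··> v2, ··c··> v3
  v2 = b.0 ⊢ ··b··> v4
  v3 = 0 + 0 ⊢ stopped
  v4 = 0 ⊢ stopped
Executing cba from P (initial set {u0}):
  step 1 (c): {u1}
  step 2 (b): {u2}
  step 3 (a): {u4}
  — P admits the full trace.
Executing cba from Q (initial set {v0}):
  step 1 (c): {v1}
  step 2 (b): {v2}
  step 3 (a): ∅  — Q cannot continue

trace-distinct — witness ⟨cba⟩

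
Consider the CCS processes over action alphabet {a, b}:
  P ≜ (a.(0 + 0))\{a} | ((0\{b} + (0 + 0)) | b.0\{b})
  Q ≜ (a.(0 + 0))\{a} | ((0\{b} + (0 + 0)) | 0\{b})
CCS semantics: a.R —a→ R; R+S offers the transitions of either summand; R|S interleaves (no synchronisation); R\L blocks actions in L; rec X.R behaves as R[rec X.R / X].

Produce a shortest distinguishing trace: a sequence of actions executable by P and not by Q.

LTS(P): 2 reachable states
  m0 = (a.(0 + 0))\{a} | ((0\{b} + (0 + 0)) | b.0\{b}) ⊢ -b-> m1
  m1 = (a.(0 + 0))\{a} | ((0\{b} + (0 + 0)) | 0\{b}) ⊢ stopped
LTS(Q): 1 reachable states
  n0 = (a.(0 + 0))\{a} | ((0\{b} + (0 + 0)) | 0\{b}) ⊢ stopped
Trace ⟨b⟩ through P, begin at {m0}:
  after b @ step 1: {m1}
  P completes σ.
Trace ⟨b⟩ through Q, begin at {n0}:
  after b @ step 1: no successor for Q

b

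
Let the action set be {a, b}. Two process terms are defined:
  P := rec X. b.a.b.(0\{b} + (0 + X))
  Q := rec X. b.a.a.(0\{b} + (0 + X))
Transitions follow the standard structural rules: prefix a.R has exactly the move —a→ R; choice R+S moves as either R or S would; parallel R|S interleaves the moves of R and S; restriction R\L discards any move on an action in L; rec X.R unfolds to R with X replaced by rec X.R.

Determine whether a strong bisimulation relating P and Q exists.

LTS(P): 4 reachable states
  u0 = rec X. b.a.b.(0\{b} + (0 + X)) :: —b→ u1
  u1 = a.b.(0\{b} + (0 + (rec X. b.a.b.(0\{b} + (0 + X))))) :: —a→ u2
  u2 = b.(0\{b} + (0 + (rec X. b.a.b.(0\{b} + (0 + X))))) :: —b→ u3
  u3 = 0\{b} + (0 + (rec X. b.a.b.(0\{b} + (0 + X)))) :: —b→ u1
LTS(Q): 4 reachable states
  v0 = rec X. b.a.a.(0\{b} + (0 + X)) :: —b→ v1
  v1 = a.a.(0\{b} + (0 + (rec X. b.a.a.(0\{b} + (0 + X))))) :: —a→ v2
  v2 = a.(0\{b} + (0 + (rec X. b.a.a.(0\{b} + (0 + X))))) :: —a→ v3
  v3 = 0\{b} + (0 + (rec X. b.a.a.(0\{b} + (0 + X)))) :: —b→ v1
Coarsest stable partition (strong bisimilarity classes):
  B0 = {u0, u3}
  B1 = {u1}
  B2 = {u2}
  B3 = {v0, v3}
  B4 = {v1}
  B5 = {v2}
u0 ∈ B0, v0 ∈ B3 → different blocks

P ≁ Q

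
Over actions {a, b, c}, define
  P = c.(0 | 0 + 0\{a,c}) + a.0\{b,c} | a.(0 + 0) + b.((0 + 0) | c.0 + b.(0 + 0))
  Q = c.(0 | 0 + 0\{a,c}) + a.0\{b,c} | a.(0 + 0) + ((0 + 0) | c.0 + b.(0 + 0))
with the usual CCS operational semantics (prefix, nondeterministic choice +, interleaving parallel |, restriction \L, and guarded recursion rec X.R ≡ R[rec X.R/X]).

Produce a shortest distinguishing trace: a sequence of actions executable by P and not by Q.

P's transition system — 8 states:
  m0 = c.(0 | 0 + 0\{a,c}) + a.0\{b,c} | a.(0 + 0) + b.((0 + 0) | c.0 + b.(0 + 0)) :: =a=> m1, =a=> m2, =b=> m3, =c=> m4
  m1 = 0\{b,c} | a.(0 + 0) :: =a=> m5
  m2 = a.0\{b,c} | (0 + 0) :: =a=> m5
  m3 = (0 + 0) | c.0 + b.(0 + 0) :: =b=> m6, =c=> m7
  m4 = 0 | 0 + 0\{a,c} :: deadlocked
  m5 = 0\{b,c} | (0 + 0) :: deadlocked
  m6 = 0 + 0 :: deadlocked
  m7 = (0 + 0) | 0 :: deadlocked
Q's transition system — 7 states:
  n0 = c.(0 | 0 + 0\{a,c}) + a.0\{b,c} | a.(0 + 0) + ((0 + 0) | c.0 + b.(0 + 0)) :: =a=> n1, =a=> n2, =b=> n3, =c=> n4, =c=> n5
  n1 = 0\{b,c} | a.(0 + 0) :: =a=> n6
  n2 = a.0\{b,c} | (0 + 0) :: =a=> n6
  n3 = 0 + 0 :: deadlocked
  n4 = (0 + 0) | 0 :: deadlocked
  n5 = 0 | 0 + 0\{a,c} :: deadlocked
  n6 = 0\{b,c} | (0 + 0) :: deadlocked
Executing bb from P (initial set {m0}):
  step 1 (b): {m3}
  step 2 (b): {m6}
  — P admits the full trace.
Executing bb from Q (initial set {n0}):
  step 1 (b): {n3}
  step 2 (b): no successor for Q

bb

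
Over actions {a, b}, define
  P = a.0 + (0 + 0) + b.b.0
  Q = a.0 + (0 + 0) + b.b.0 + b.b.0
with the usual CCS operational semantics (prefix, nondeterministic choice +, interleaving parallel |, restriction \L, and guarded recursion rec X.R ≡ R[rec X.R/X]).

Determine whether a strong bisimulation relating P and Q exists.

YES

LTS(P): 3 reachable states
  p0 = a.0 + (0 + 0) + b.b.0 ⊢ --a--▸ p1, --b--▸ p2
  p1 = 0 ⊢ ∅
  p2 = b.0 ⊢ --b--▸ p1
LTS(Q): 3 reachable states
  q0 = a.0 + (0 + 0) + b.b.0 + b.b.0 ⊢ --a--▸ q1, --b--▸ q2
  q1 = 0 ⊢ ∅
  q2 = b.0 ⊢ --b--▸ q1
Bisimilarity quotient blocks:
  B0 = {p0, q0}
  B1 = {p1, q1}
  B2 = {p2, q2}
p0 ∈ B0, q0 ∈ B0 → same block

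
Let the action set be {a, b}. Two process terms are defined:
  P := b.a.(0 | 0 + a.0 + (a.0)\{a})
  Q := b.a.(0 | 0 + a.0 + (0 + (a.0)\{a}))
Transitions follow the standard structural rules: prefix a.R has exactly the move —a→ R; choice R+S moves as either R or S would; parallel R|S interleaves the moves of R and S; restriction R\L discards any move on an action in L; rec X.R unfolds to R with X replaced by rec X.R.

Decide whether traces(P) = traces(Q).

Reachable graph of P (4 states):
  u0 = b.a.(0 | 0 + a.0 + (a.0)\{a}) | =b=> u1
  u1 = a.(0 | 0 + a.0 + (a.0)\{a}) | =a=> u2
  u2 = 0 | 0 + a.0 + (a.0)\{a} | =a=> u3
  u3 = 0 | stopped
Reachable graph of Q (4 states):
  v0 = b.a.(0 | 0 + a.0 + (0 + (a.0)\{a})) | =b=> v1
  v1 = a.(0 | 0 + a.0 + (0 + (a.0)\{a})) | =a=> v2
  v2 = 0 | 0 + a.0 + (0 + (a.0)\{a}) | =a=> v3
  v3 = 0 | stopped
Partition-refinement fixed point:
  B0 = {u0, v0}
  B1 = {u1, v1}
  B2 = {u2, v2}
  B3 = {u3, v3}
u0 ∈ B0, v0 ∈ B0 → same block
Bisimilar ⇒ trace-equivalent.

traces(P) = traces(Q)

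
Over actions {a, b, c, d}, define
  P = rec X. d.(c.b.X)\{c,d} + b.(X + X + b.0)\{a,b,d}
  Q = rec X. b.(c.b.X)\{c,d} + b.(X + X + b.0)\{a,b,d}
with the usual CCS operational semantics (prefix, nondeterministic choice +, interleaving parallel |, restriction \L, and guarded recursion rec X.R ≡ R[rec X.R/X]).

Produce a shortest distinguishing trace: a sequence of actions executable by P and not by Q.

LTS(P): 3 reachable states
  s0 = rec X. d.(c.b.X)\{c,d} + b.(X + X + b.0)\{a,b,d} has moves —b→ s1, —d→ s2
  s1 = ((rec X. d.(c.b.X)\{c,d} + b.(X + X + b.0)\{a,b,d}) + (rec X. d.(c.b.X)\{c,d} + b.(X + X + b.0)\{a,b,d}) + b.0)\{a,b,d} has moves stopped
  s2 = (c.b.(rec X. d.(c.b.X)\{c,d} + b.(X + X + b.0)\{a,b,d}))\{c,d} has moves stopped
LTS(Q): 3 reachable states
  t0 = rec X. b.(c.b.X)\{c,d} + b.(X + X + b.0)\{a,b,d} has moves —b→ t1, —b→ t2
  t1 = ((rec X. b.(c.b.X)\{c,d} + b.(X + X + b.0)\{a,b,d}) + (rec X. b.(c.b.X)\{c,d} + b.(X + X + b.0)\{a,b,d}) + b.0)\{a,b,d} has moves stopped
  t2 = (c.b.(rec X. b.(c.b.X)\{c,d} + b.(X + X + b.0)\{a,b,d}))\{c,d} has moves stopped
Executing d from P (initial set {s0}):
  step 1 (d): {s2}
  ✓ P
Executing d from Q (initial set {t0}):
  step 1 (d): ∅  — Q cannot continue

d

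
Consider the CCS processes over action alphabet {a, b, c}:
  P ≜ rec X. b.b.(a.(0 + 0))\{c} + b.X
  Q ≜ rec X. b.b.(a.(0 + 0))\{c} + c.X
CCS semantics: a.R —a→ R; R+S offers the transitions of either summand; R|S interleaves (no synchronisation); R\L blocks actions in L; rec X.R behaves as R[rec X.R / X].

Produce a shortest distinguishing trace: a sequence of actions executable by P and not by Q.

bbb

LTS(P): 4 reachable states
  m0 = rec X. b.b.(a.(0 + 0))\{c} + b.X :: --b--▸ m0, --b--▸ m1
  m1 = b.(a.(0 + 0))\{c} :: --b--▸ m2
  m2 = (a.(0 + 0))\{c} :: --a--▸ m3
  m3 = (0 + 0)\{c} :: deadlocked
LTS(Q): 4 reachable states
  n0 = rec X. b.b.(a.(0 + 0))\{c} + c.X :: --b--▸ n1, --c--▸ n0
  n1 = b.(a.(0 + 0))\{c} :: --b--▸ n2
  n2 = (a.(0 + 0))\{c} :: --a--▸ n3
  n3 = (0 + 0)\{c} :: deadlocked
Trace ⟨bbb⟩ through P, begin at {m0}:
  after b @ step 1: {m0, m1}
  after b @ step 2: {m0, m1, m2}
  after b @ step 3: {m0, m1, m2}
  P completes σ.
Trace ⟨bbb⟩ through Q, begin at {n0}:
  after b @ step 1: {n1}
  after b @ step 2: {n2}
  after b @ step 3: no successor for Q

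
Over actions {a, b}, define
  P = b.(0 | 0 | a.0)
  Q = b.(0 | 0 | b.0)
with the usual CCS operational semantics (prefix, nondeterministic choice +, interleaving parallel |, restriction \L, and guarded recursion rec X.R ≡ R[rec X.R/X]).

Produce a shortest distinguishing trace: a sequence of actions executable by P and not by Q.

Reachable graph of P (3 states):
  m0 = b.(0 | 0 | a.0) | =b=> m1
  m1 = 0 | 0 | a.0 | =a=> m2
  m2 = 0 | 0 | 0 | ∅
Reachable graph of Q (3 states):
  n0 = b.(0 | 0 | b.0) | =b=> n1
  n1 = 0 | 0 | b.0 | =b=> n2
  n2 = 0 | 0 | 0 | ∅
Executing ba from P (initial set {m0}):
  step 1 (b): {m1}
  step 2 (a): {m2}
  ✓ P
Executing ba from Q (initial set {n0}):
  step 1 (b): {n1}
  step 2 (a): ∅ (Q stuck)

ba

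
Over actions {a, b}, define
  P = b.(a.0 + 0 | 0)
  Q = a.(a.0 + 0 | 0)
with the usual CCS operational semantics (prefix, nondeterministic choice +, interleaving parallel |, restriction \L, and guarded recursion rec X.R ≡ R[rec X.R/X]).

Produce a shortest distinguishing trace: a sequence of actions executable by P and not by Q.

LTS(P): 3 reachable states
  u0 = b.(a.0 + 0 | 0) has moves —b→ u1
  u1 = a.0 + 0 | 0 has moves —a→ u2
  u2 = 0 has moves ·
LTS(Q): 3 reachable states
  v0 = a.(a.0 + 0 | 0) has moves —a→ v1
  v1 = a.0 + 0 | 0 has moves —a→ v2
  v2 = 0 has moves ·
Run σ = ⟨b⟩ on P: start {u0}
  after b @ step 1: {u1}
  — P admits the full trace.
Run σ = ⟨b⟩ on Q: start {v0}
  after b @ step 1: ∅  — Q cannot continue

b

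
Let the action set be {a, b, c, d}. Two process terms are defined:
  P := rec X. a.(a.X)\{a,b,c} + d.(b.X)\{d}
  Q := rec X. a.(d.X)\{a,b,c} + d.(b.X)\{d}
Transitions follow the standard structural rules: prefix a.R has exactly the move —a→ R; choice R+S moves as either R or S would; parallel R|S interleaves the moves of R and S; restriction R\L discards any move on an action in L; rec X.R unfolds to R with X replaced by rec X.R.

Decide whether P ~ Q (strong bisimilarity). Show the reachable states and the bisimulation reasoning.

NO

P's transition system — 5 states:
  p0 = rec X. a.(a.X)\{a,b,c} + d.(b.X)\{d} has moves -a-> p1, -d-> p2
  p1 = (a.(rec X. a.(a.X)\{a,b,c} + d.(b.X)\{d}))\{a,b,c} has moves ∅
  p2 = (b.(rec X. a.(a.X)\{a,b,c} + d.(b.X)\{d}))\{d} has moves -b-> p3
  p3 = (rec X. a.(a.X)\{a,b,c} + d.(b.X)\{d})\{d} has moves -a-> p4
  p4 = (a.(rec X. a.(a.X)\{a,b,c} + d.(b.X)\{d}))\{a,b,c}\{d} has moves ∅
Q's transition system — 7 states:
  q0 = rec X. a.(d.X)\{a,b,c} + d.(b.X)\{d} has moves -a-> q1, -d-> q2
  q1 = (d.(rec X. a.(d.X)\{a,b,c} + d.(b.X)\{d}))\{a,b,c} has moves -d-> q3
  q2 = (b.(rec X. a.(d.X)\{a,b,c} + d.(b.X)\{d}))\{d} has moves -b-> q4
  q3 = (rec X. a.(d.X)\{a,b,c} + d.(b.X)\{d})\{a,b,c} has moves -d-> q5
  q4 = (rec X. a.(d.X)\{a,b,c} + d.(b.X)\{d})\{d} has moves -a-> q6
  q5 = (b.(rec X. a.(d.X)\{a,b,c} + d.(b.X)\{d}))\{d}\{a,b,c} has moves ∅
  q6 = (d.(rec X. a.(d.X)\{a,b,c} + d.(b.X)\{d}))\{a,b,c}\{d} has moves ∅
Bisimilarity quotient blocks:
  B0 = {p0}
  B1 = {p2, q2}
  B2 = {p3, q4}
  B3 = {p1, p4, q5, q6}
  B4 = {q0}
  B5 = {q1}
  B6 = {q3}
p0 ∈ B0, q0 ∈ B4 → different blocks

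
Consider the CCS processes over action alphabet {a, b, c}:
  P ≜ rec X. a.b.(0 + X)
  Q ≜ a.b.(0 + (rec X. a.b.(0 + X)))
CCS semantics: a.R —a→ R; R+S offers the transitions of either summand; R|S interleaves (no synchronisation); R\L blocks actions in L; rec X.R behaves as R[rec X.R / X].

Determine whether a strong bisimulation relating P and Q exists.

P ~ Q

P's transition system — 3 states:
  p0 = rec X. a.b.(0 + X) ⊢ ··a··> p1
  p1 = b.(0 + (rec X. a.b.(0 + X))) ⊢ ··b··> p2
  p2 = 0 + (rec X. a.b.(0 + X)) ⊢ ··a··> p1
Q's transition system — 3 states:
  q0 = a.b.(0 + (rec X. a.b.(0 + X))) ⊢ ··a··> q1
  q1 = b.(0 + (rec X. a.b.(0 + X))) ⊢ ··b··> q2
  q2 = 0 + (rec X. a.b.(0 + X)) ⊢ ··a··> q1
Partition-refinement fixed point:
  B0 = {p0, p2, q0, q2}
  B1 = {p1, q1}
p0 ∈ B0, q0 ∈ B0 → same block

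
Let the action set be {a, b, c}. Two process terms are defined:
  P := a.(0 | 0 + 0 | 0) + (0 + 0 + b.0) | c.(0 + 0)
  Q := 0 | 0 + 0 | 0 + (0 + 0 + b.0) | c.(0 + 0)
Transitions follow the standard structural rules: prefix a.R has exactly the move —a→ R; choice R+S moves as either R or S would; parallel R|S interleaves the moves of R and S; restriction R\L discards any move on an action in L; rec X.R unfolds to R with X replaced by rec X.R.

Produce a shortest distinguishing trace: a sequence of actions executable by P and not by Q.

Reachable graph of P (5 states):
  p0 = a.(0 | 0 + 0 | 0) + (0 + 0 + b.0) | c.(0 + 0) :: -a-> p1, -b-> p2, -c-> p3
  p1 = 0 | 0 + 0 | 0 :: ·
  p2 = 0 | c.(0 + 0) :: -c-> p4
  p3 = (0 + 0 + b.0) | (0 + 0) :: -b-> p4
  p4 = 0 | (0 + 0) :: ·
Reachable graph of Q (4 states):
  q0 = 0 | 0 + 0 | 0 + (0 + 0 + b.0) | c.(0 + 0) :: -b-> q1, -c-> q2
  q1 = 0 | c.(0 + 0) :: -c-> q3
  q2 = (0 + 0 + b.0) | (0 + 0) :: -b-> q3
  q3 = 0 | (0 + 0) :: ·
Trace ⟨a⟩ through P, begin at {p0}:
  step 1 (a): {p1}
  — P admits the full trace.
Trace ⟨a⟩ through Q, begin at {q0}:
  step 1 (a): ∅ (Q stuck)

a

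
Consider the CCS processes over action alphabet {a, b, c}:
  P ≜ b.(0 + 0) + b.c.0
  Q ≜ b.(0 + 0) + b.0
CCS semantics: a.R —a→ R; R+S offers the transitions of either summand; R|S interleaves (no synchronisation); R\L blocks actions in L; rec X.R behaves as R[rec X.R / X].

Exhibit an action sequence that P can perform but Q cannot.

P's transition system — 4 states:
  p0 = b.(0 + 0) + b.c.0 :: ··b··> p1, ··b··> p2
  p1 = 0 + 0 :: ∅
  p2 = c.0 :: ··c··> p3
  p3 = 0 :: ∅
Q's transition system — 3 states:
  q0 = b.(0 + 0) + b.0 :: ··b··> q1, ··b··> q2
  q1 = 0 :: ∅
  q2 = 0 + 0 :: ∅
Run σ = ⟨bc⟩ on P: start {p0}
  step 1 (b): {p1, p2}
  step 2 (c): {p3}
  ✓ P
Run σ = ⟨bc⟩ on Q: start {q0}
  step 1 (b): {q1, q2}
  step 2 (c): no successor for Q

bc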